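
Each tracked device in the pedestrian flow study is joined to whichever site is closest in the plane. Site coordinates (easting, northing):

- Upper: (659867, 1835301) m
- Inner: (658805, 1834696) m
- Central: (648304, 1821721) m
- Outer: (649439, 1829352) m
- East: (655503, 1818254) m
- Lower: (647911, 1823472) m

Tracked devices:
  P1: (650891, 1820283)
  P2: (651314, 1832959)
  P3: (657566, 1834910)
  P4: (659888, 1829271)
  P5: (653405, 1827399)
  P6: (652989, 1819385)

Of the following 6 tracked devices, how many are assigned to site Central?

P1 → Central
P2 → Outer
P3 → Inner
P4 → Inner
P5 → Outer
P6 → East
1 of the 6 goes to Central.

1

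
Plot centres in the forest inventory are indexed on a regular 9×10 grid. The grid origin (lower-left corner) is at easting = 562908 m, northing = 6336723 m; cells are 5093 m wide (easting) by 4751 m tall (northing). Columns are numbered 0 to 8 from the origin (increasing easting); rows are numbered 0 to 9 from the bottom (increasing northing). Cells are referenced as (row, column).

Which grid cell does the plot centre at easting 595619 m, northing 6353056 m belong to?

Column index: ⌊(595619 − 562908) / 5093⌋ = ⌊6.423⌋ = 6
Row offset from origin: ⌊(6353056 − 6336723) / 4751⌋ = ⌊3.438⌋ = 3 → row 3

(3, 6)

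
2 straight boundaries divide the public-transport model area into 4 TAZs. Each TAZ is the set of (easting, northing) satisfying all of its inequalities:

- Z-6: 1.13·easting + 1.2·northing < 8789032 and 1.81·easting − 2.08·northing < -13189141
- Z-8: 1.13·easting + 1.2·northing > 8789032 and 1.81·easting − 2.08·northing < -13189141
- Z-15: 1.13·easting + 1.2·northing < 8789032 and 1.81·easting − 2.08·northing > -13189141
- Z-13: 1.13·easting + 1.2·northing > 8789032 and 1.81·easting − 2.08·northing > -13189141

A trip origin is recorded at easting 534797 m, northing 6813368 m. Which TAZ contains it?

Z-6

1.13·534797 + 1.2·6813368 = 8780362.210, which is < 8789032
1.81·534797 − 2.08·6813368 = -13203822.870, which is < -13189141
This sign pattern matches Z-6.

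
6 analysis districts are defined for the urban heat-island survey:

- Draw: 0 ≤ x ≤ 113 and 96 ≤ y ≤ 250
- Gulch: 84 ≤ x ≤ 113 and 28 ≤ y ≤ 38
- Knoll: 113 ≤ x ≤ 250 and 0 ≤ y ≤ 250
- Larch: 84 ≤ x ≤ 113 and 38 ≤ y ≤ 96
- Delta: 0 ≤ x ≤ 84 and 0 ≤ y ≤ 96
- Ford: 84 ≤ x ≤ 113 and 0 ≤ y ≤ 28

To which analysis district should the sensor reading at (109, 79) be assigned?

The point has x = 109 and y = 79.
Only Larch satisfies 84 ≤ x ≤ 113 and 38 ≤ y ≤ 96.

Larch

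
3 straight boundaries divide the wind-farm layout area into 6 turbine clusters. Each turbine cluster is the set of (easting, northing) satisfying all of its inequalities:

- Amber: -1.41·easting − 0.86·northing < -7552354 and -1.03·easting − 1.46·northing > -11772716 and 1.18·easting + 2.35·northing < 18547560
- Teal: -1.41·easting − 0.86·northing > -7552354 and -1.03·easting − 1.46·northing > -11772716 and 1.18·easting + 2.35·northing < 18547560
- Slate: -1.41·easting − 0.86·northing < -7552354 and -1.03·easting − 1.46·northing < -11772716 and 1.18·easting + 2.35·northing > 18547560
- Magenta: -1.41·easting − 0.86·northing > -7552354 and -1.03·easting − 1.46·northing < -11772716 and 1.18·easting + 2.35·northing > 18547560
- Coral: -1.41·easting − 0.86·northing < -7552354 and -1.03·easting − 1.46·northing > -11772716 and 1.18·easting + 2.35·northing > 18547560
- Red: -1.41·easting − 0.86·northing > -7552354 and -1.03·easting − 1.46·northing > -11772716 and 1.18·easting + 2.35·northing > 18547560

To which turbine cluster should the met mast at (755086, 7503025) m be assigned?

-1.41·755086 − 0.86·7503025 = -7517272.760, which is > -7552354
-1.03·755086 − 1.46·7503025 = -11732155.080, which is > -11772716
1.18·755086 + 2.35·7503025 = 18523110.230, which is < 18547560
This sign pattern matches Teal.

Teal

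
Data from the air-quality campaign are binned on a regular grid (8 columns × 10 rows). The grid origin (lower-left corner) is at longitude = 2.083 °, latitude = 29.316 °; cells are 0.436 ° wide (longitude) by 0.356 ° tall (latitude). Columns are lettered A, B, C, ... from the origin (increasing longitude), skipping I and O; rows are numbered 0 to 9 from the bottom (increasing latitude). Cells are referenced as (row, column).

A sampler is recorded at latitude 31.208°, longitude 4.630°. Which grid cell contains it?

(5, F)

Column index: ⌊(4.630 − 2.083) / 0.436⌋ = ⌊5.842⌋ = 5 → column F
Row offset from origin: ⌊(31.208 − 29.316) / 0.356⌋ = ⌊5.315⌋ = 5 → row 5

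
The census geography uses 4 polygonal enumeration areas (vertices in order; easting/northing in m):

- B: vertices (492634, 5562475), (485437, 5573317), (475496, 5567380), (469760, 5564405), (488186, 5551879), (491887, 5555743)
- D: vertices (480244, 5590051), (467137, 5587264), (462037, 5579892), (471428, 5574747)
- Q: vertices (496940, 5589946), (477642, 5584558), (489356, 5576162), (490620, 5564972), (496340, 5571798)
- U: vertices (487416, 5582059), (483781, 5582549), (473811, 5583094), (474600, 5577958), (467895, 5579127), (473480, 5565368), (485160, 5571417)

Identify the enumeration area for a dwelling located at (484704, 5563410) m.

Cast a ray rightward from (484704, 5563410). For each polygon, the edges (by vertex number in listed order) whose endpoints lie on opposite sides of northing = 5563410, where each meets that height, and whether that is right or left of the point:
B: 1–2 at easting≈492013.3 (right), 4–5 at easting≈471223.7 (left) → 1 crossing.
D: no edge straddles that height → 0 crossings.
Q: no edge straddles that height → 0 crossings.
U: no edge straddles that height → 0 crossings.
Only B has an odd count, so the point is inside B.

B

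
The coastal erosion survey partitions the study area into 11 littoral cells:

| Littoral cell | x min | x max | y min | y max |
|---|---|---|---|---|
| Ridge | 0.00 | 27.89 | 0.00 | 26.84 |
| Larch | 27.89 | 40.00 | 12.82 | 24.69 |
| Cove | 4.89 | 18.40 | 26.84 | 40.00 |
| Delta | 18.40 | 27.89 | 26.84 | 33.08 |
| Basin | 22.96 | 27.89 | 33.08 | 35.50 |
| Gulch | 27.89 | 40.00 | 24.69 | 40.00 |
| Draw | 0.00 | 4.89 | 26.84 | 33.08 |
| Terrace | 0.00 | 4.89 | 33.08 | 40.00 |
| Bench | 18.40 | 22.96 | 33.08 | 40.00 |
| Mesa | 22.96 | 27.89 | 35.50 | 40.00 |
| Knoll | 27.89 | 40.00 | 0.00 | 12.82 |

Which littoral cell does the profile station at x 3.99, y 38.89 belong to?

The point has x = 3.99 and y = 38.89.
Only Terrace satisfies 0.00 ≤ x ≤ 4.89 and 33.08 ≤ y ≤ 40.00.

Terrace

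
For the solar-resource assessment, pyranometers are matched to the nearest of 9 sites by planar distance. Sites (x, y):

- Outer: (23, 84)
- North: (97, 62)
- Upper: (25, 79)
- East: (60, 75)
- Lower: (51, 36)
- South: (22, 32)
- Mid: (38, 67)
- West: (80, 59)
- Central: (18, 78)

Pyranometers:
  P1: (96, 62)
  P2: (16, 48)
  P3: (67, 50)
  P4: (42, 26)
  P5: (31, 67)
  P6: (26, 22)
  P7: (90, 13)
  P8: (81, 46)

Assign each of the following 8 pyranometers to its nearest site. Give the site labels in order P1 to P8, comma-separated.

P1 → North (d²=1.00)
P2 → South (d²=292.00)
P3 → West (d²=250.00)
P4 → Lower (d²=181.00)
P5 → Mid (d²=49.00)
P6 → South (d²=116.00)
P7 → Lower (d²=2050.00)
P8 → West (d²=170.00)

North, South, West, Lower, Mid, South, Lower, West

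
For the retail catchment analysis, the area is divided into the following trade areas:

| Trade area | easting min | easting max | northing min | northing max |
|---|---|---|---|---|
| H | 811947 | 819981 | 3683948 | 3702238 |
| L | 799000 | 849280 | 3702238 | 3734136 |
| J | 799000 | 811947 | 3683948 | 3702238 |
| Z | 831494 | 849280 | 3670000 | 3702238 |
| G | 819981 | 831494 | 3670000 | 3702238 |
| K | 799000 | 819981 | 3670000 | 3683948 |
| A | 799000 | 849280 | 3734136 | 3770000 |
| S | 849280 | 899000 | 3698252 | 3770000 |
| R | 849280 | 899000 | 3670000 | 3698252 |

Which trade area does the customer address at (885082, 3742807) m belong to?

The point has easting = 885082 and northing = 3742807.
Only S satisfies 849280 ≤ easting ≤ 899000 and 3698252 ≤ northing ≤ 3770000.

S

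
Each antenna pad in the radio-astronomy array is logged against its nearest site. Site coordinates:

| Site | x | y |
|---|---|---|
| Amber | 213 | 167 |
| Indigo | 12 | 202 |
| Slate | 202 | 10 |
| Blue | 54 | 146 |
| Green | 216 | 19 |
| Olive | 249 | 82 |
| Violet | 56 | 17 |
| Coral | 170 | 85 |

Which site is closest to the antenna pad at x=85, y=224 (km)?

Squared distances to each site:
Amber: 19633.000; Indigo: 5813.000; Slate: 59485.000; Blue: 7045.000; Green: 59186.000; Olive: 47060.000; Violet: 43690.000; Coral: 26546.000.
Minimum at Indigo.

Indigo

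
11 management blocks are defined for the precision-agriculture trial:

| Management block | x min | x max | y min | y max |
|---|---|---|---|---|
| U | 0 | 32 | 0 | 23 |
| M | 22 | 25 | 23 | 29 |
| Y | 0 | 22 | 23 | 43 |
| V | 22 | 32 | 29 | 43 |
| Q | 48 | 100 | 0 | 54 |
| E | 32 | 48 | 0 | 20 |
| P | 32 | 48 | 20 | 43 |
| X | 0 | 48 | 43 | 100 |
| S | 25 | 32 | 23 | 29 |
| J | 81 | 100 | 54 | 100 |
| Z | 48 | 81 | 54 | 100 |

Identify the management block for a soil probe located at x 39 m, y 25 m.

The point has x = 39 and y = 25.
Only P satisfies 32 ≤ x ≤ 48 and 20 ≤ y ≤ 43.

P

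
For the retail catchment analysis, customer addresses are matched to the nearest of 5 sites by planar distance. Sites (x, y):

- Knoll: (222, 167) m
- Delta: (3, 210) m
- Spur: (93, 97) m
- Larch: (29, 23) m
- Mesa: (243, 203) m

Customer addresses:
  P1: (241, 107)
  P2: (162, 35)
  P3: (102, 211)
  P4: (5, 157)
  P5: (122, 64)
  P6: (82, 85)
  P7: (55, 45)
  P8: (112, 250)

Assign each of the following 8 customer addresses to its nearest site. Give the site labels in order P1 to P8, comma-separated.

P1 → Knoll (d²=3961.00)
P2 → Spur (d²=8605.00)
P3 → Delta (d²=9802.00)
P4 → Delta (d²=2813.00)
P5 → Spur (d²=1930.00)
P6 → Spur (d²=265.00)
P7 → Larch (d²=1160.00)
P8 → Delta (d²=13481.00)

Knoll, Spur, Delta, Delta, Spur, Spur, Larch, Delta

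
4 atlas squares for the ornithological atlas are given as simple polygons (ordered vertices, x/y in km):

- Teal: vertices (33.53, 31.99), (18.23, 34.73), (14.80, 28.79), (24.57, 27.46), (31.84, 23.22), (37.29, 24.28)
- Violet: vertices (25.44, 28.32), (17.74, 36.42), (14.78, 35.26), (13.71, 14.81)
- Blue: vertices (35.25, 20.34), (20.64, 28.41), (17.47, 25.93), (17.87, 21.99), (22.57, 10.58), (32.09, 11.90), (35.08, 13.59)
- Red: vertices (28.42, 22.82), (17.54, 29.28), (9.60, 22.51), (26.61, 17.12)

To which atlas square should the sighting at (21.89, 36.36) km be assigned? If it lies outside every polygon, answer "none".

Cast a ray rightward from (21.89, 36.36). For each polygon, the edges (by vertex number in listed order) whose endpoints lie on opposite sides of y = 36.36, where each meets that height, and whether that is right or left of the point:
Teal: no edge straddles that height → 0 crossings.
Violet: 1–2 at x≈17.797 (left), 2–3 at x≈17.587 (left) → 0 crossings.
Blue: no edge straddles that height → 0 crossings.
Red: no edge straddles that height → 0 crossings.
All counts are even, so the point lies outside every listed polygon.

none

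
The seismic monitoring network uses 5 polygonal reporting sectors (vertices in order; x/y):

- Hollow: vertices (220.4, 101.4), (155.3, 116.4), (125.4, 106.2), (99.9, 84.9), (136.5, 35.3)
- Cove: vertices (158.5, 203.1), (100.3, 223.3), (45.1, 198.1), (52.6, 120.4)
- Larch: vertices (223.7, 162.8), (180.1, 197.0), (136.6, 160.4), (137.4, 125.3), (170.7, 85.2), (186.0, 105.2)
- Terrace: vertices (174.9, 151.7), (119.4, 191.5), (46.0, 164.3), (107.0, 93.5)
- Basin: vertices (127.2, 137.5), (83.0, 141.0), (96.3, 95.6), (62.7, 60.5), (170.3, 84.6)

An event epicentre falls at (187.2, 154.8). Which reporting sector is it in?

Larch

Cast a ray rightward from (187.2, 154.8). For each polygon, the edges (by vertex number in listed order) whose endpoints lie on opposite sides of y = 154.8, where each meets that height, and whether that is right or left of the point:
Hollow: no edge straddles that height → 0 crossings.
Cove: 3–4 at x≈49.28 (left), 4–1 at x≈96.65 (left) → 0 crossings.
Larch: 3–4 at x≈136.73 (left), 6–1 at x≈218.46 (right) → 1 crossing.
Terrace: 1–2 at x≈170.58 (left), 3–4 at x≈54.19 (left) → 0 crossings.
Basin: no edge straddles that height → 0 crossings.
Only Larch has an odd count, so the point is inside Larch.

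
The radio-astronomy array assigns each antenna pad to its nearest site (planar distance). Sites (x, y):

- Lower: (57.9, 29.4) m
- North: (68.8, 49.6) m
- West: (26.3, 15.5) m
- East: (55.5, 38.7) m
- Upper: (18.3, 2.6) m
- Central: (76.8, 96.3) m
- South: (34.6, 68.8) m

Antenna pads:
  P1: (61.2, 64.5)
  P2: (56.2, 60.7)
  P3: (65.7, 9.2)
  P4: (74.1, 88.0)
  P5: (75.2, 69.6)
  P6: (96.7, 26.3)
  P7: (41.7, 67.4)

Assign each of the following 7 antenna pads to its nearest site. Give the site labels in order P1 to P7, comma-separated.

P1 → North (d²=279.77)
P2 → North (d²=281.97)
P3 → Lower (d²=468.88)
P4 → Central (d²=76.18)
P5 → North (d²=440.96)
P6 → North (d²=1321.30)
P7 → South (d²=52.37)

North, North, Lower, Central, North, North, South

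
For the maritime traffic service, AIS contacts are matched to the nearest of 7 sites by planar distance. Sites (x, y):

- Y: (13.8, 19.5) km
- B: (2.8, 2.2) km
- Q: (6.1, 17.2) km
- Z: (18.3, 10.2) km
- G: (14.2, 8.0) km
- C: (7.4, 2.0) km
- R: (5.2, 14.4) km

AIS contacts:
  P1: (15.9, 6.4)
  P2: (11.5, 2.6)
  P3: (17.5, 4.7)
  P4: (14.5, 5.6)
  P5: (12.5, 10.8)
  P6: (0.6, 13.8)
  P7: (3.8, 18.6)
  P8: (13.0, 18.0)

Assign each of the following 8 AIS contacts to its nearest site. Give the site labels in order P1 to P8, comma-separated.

G, C, G, G, G, R, Q, Y

P1 → G (d²=5.45)
P2 → C (d²=17.17)
P3 → G (d²=21.78)
P4 → G (d²=5.85)
P5 → G (d²=10.73)
P6 → R (d²=21.52)
P7 → Q (d²=7.25)
P8 → Y (d²=2.89)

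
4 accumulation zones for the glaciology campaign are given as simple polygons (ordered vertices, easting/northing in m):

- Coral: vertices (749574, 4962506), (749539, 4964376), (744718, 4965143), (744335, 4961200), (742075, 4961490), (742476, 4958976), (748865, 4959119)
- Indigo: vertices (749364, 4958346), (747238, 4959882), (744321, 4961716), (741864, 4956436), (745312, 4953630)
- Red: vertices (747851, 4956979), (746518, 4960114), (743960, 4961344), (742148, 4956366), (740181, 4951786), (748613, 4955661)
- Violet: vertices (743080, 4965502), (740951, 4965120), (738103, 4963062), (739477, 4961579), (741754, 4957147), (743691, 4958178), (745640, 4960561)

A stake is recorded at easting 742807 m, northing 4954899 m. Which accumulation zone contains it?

Red

Cast a ray rightward from (742807, 4954899). For each polygon, the edges (by vertex number in listed order) whose endpoints lie on opposite sides of northing = 4954899, where each meets that height, and whether that is right or left of the point:
Coral: no edge straddles that height → 0 crossings.
Indigo: 4–5 at easting≈743752.7 (right), 5–1 at easting≈746402.3 (right) → 2 crossings.
Red: 4–5 at easting≈741518.0 (left), 5–6 at easting≈746954.9 (right) → 1 crossing.
Violet: no edge straddles that height → 0 crossings.
Only Red has an odd count, so the point is inside Red.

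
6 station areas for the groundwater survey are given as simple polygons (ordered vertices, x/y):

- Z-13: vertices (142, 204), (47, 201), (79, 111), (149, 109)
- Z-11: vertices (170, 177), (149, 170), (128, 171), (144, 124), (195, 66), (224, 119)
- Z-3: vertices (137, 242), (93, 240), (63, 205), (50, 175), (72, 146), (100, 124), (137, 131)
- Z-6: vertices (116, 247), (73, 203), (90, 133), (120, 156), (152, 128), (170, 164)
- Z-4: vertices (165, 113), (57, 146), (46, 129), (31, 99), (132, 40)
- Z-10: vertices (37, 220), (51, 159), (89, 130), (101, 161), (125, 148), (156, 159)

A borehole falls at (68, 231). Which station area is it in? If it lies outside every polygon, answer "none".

Cast a ray rightward from (68, 231). For each polygon, the edges (by vertex number in listed order) whose endpoints lie on opposite sides of y = 231, where each meets that height, and whether that is right or left of the point:
Z-13: no edge straddles that height → 0 crossings.
Z-11: no edge straddles that height → 0 crossings.
Z-3: 2–3 at x≈85.3 (right), 7–1 at x≈137.0 (right) → 2 crossings.
Z-6: 1–2 at x≈100.4 (right), 6–1 at x≈126.4 (right) → 2 crossings.
Z-4: no edge straddles that height → 0 crossings.
Z-10: no edge straddles that height → 0 crossings.
All counts are even, so the point lies outside every listed polygon.

none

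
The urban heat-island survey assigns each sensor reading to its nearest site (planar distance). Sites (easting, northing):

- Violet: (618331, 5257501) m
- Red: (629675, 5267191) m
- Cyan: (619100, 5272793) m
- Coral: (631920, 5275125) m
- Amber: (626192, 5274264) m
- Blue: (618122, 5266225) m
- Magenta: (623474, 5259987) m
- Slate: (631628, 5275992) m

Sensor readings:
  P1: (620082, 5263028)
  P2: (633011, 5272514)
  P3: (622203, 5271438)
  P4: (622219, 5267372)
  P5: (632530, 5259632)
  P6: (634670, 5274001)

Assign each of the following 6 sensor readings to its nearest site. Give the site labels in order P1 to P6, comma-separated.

P1 → Blue (d²=14062409.00)
P2 → Coral (d²=8007602.00)
P3 → Cyan (d²=11464634.00)
P4 → Blue (d²=18101018.00)
P5 → Red (d²=65289506.00)
P6 → Coral (d²=8825876.00)

Blue, Coral, Cyan, Blue, Red, Coral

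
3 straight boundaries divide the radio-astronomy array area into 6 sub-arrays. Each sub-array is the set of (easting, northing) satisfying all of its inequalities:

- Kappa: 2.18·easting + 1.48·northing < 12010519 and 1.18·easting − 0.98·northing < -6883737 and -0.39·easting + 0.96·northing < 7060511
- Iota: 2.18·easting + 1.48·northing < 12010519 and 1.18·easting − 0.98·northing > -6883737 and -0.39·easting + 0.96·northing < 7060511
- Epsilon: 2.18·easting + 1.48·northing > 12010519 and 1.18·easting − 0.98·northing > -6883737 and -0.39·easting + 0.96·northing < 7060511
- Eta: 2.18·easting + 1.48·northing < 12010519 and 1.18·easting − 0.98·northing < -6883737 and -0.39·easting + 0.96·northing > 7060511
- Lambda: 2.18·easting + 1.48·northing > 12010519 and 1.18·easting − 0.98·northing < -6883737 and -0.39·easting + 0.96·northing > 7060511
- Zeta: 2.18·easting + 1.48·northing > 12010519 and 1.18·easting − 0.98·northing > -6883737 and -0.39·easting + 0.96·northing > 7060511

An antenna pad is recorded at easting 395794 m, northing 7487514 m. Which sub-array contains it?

Iota

2.18·395794 + 1.48·7487514 = 11944351.640, which is < 12010519
1.18·395794 − 0.98·7487514 = -6870726.800, which is > -6883737
-0.39·395794 + 0.96·7487514 = 7033653.780, which is < 7060511
This sign pattern matches Iota.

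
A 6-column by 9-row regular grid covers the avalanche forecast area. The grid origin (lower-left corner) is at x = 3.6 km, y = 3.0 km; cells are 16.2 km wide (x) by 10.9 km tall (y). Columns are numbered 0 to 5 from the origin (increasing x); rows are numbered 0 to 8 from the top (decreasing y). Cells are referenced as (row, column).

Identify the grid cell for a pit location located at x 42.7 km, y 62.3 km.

(3, 2)

Column index: ⌊(42.7 − 3.6) / 16.2⌋ = ⌊2.414⌋ = 2
Row offset from origin: ⌊(62.3 − 3.0) / 10.9⌋ = ⌊5.440⌋ = 5 → row 3 (counted from top)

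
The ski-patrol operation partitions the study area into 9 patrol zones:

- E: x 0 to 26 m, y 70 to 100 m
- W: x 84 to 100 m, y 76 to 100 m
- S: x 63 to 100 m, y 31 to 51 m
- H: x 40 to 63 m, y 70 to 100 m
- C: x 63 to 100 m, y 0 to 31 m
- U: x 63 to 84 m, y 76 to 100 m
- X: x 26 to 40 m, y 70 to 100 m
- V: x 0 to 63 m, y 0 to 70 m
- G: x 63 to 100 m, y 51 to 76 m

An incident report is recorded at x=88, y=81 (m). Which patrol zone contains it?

W

The point has x = 88 and y = 81.
Only W satisfies 84 ≤ x ≤ 100 and 76 ≤ y ≤ 100.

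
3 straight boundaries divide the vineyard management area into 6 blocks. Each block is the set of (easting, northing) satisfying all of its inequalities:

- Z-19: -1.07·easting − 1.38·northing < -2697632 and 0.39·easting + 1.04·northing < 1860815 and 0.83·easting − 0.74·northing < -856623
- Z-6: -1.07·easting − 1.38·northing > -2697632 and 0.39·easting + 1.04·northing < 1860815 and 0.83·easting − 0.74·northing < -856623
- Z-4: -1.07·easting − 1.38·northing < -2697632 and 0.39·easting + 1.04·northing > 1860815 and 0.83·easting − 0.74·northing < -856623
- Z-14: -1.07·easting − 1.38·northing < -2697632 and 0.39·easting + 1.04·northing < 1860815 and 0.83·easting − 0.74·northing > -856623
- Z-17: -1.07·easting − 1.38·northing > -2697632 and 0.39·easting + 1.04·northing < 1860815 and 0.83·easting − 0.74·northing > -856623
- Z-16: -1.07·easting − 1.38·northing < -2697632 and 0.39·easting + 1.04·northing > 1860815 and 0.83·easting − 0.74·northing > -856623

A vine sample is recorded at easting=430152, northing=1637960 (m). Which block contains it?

Z-16

-1.07·430152 − 1.38·1637960 = -2720647.440, which is < -2697632
0.39·430152 + 1.04·1637960 = 1871237.680, which is > 1860815
0.83·430152 − 0.74·1637960 = -855064.240, which is > -856623
This sign pattern matches Z-16.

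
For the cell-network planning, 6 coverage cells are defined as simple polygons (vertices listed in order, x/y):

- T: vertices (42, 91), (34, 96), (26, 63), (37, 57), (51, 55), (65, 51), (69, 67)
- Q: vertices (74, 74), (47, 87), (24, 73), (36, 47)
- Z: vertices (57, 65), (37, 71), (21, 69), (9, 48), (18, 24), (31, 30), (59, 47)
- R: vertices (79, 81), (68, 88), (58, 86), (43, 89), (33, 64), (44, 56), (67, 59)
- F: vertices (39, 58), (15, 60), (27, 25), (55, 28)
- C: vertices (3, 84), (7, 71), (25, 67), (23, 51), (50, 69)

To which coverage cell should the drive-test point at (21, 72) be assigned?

Cast a ray rightward from (21, 72). For each polygon, the edges (by vertex number in listed order) whose endpoints lie on opposite sides of y = 72, where each meets that height, and whether that is right or left of the point:
T: 2–3 at x≈28.2 (right), 7–1 at x≈63.4 (right) → 2 crossings.
Q: 3–4 at x≈24.5 (right), 4–1 at x≈71.2 (right) → 2 crossings.
Z: no edge straddles that height → 0 crossings.
R: 4–5 at x≈36.2 (right), 7–1 at x≈74.1 (right) → 2 crossings.
F: no edge straddles that height → 0 crossings.
C: 1–2 at x≈6.7 (left), 5–1 at x≈40.6 (right) → 1 crossing.
Only C has an odd count, so the point is inside C.

C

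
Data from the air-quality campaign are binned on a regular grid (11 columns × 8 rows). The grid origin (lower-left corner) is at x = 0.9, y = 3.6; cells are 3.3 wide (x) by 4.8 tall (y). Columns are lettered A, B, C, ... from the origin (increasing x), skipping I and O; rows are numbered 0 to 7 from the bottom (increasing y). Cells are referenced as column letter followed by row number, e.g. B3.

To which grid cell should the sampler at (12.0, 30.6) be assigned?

D5

Column index: ⌊(12.0 − 0.9) / 3.3⌋ = ⌊3.364⌋ = 3 → column D
Row offset from origin: ⌊(30.6 − 3.6) / 4.8⌋ = ⌊5.625⌋ = 5 → row 5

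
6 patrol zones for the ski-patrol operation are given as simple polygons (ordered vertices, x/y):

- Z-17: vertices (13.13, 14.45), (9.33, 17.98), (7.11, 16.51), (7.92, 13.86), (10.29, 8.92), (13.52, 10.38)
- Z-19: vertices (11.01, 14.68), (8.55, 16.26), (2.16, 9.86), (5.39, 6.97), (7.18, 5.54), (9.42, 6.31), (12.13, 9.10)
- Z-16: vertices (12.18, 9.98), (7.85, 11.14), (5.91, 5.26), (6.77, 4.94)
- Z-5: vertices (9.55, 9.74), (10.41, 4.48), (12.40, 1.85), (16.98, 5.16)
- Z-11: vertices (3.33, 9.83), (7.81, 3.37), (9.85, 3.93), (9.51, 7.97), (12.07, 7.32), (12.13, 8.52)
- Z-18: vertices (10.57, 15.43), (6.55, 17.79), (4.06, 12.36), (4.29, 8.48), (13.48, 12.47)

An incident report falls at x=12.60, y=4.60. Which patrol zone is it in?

Cast a ray rightward from (12.60, 4.60). For each polygon, the edges (by vertex number in listed order) whose endpoints lie on opposite sides of y = 4.60, where each meets that height, and whether that is right or left of the point:
Z-17: no edge straddles that height → 0 crossings.
Z-19: no edge straddles that height → 0 crossings.
Z-16: no edge straddles that height → 0 crossings.
Z-5: 1–2 at x≈10.390 (left), 3–4 at x≈16.205 (right) → 1 crossing.
Z-11: 1–2 at x≈6.957 (left), 3–4 at x≈9.794 (left) → 0 crossings.
Z-18: no edge straddles that height → 0 crossings.
Only Z-5 has an odd count, so the point is inside Z-5.

Z-5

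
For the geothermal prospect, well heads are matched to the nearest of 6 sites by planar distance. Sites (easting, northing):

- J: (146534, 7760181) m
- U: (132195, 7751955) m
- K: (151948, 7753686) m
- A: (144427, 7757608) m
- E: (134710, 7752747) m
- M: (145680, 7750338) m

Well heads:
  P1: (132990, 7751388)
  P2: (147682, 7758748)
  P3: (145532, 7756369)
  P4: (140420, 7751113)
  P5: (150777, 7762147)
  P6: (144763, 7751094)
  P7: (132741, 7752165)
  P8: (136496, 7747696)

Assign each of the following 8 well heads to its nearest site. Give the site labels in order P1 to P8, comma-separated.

P1 → U (d²=953514.00)
P2 → J (d²=3371393.00)
P3 → A (d²=2756146.00)
P4 → M (d²=28268225.00)
P5 → J (d²=21868205.00)
P6 → M (d²=1412425.00)
P7 → U (d²=342216.00)
P8 → E (d²=28702397.00)

U, J, A, M, J, M, U, E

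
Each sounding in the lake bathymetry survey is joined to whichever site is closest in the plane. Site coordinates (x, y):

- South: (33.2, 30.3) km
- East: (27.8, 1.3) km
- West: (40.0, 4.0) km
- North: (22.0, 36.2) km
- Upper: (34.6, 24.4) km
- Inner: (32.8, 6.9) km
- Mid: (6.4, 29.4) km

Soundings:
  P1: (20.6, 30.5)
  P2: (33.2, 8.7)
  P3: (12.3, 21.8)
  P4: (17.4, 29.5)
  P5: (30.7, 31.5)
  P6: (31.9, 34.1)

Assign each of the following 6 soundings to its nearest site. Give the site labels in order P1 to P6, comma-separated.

North, Inner, Mid, North, South, South

P1 → North (d²=34.45)
P2 → Inner (d²=3.40)
P3 → Mid (d²=92.57)
P4 → North (d²=66.05)
P5 → South (d²=7.69)
P6 → South (d²=16.13)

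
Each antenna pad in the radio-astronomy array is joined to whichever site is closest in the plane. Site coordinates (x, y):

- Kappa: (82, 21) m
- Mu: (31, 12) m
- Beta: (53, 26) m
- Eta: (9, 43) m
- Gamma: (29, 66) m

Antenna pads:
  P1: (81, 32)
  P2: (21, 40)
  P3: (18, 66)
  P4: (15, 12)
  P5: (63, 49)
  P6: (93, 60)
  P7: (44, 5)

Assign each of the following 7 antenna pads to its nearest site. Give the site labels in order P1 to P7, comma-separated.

P1 → Kappa (d²=122.00)
P2 → Eta (d²=153.00)
P3 → Gamma (d²=121.00)
P4 → Mu (d²=256.00)
P5 → Beta (d²=629.00)
P6 → Kappa (d²=1642.00)
P7 → Mu (d²=218.00)

Kappa, Eta, Gamma, Mu, Beta, Kappa, Mu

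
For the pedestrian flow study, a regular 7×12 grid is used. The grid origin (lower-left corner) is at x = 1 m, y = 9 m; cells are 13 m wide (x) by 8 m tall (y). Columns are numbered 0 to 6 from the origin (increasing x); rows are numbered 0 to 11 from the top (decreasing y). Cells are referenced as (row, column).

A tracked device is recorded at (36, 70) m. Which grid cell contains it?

Column index: ⌊(36 − 1) / 13⌋ = ⌊2.692⌋ = 2
Row offset from origin: ⌊(70 − 9) / 8⌋ = ⌊7.625⌋ = 7 → row 4 (counted from top)

(4, 2)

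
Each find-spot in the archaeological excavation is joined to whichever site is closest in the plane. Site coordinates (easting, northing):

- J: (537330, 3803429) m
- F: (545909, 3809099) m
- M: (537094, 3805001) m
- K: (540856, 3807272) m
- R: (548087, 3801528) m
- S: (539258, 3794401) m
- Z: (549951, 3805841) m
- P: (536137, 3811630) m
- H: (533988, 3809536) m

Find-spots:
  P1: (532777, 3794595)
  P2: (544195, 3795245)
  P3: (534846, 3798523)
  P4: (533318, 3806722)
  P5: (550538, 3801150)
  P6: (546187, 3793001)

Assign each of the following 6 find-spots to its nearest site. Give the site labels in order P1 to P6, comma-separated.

P1 → S (d²=42040997.00)
P2 → S (d²=25086305.00)
P3 → J (d²=30239092.00)
P4 → H (d²=8367496.00)
P5 → R (d²=6150285.00)
P6 → S (d²=49971041.00)

S, S, J, H, R, S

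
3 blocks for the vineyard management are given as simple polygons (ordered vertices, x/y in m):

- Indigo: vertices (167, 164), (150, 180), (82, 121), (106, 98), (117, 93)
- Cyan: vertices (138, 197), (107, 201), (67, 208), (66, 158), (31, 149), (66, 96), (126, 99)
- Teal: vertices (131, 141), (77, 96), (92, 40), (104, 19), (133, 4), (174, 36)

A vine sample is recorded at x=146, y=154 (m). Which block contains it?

Indigo

Cast a ray rightward from (146, 154). For each polygon, the edges (by vertex number in listed order) whose endpoints lie on opposite sides of y = 154, where each meets that height, and whether that is right or left of the point:
Indigo: 2–3 at x≈120.0 (left), 5–1 at x≈160.0 (right) → 1 crossing.
Cyan: 4–5 at x≈50.4 (left), 7–1 at x≈132.7 (left) → 0 crossings.
Teal: no edge straddles that height → 0 crossings.
Only Indigo has an odd count, so the point is inside Indigo.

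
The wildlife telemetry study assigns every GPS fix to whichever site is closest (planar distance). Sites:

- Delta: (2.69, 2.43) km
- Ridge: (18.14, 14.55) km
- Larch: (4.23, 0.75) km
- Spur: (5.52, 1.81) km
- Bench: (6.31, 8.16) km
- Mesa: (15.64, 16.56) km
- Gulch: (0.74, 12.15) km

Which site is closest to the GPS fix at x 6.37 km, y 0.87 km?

Spur

Squared distances to each site:
Delta: 15.976; Ridge: 325.675; Larch: 4.594; Spur: 1.606; Bench: 53.148; Mesa: 332.109; Gulch: 158.935.
Minimum at Spur.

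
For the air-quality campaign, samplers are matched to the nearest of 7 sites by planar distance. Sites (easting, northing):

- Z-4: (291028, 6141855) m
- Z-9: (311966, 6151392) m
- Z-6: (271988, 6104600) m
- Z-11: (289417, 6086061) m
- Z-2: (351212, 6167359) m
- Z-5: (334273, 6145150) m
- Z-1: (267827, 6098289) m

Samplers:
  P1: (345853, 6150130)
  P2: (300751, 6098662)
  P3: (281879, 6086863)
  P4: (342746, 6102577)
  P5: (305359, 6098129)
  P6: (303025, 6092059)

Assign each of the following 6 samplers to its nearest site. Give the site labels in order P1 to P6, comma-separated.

Z-5, Z-11, Z-11, Z-5, Z-11, Z-11

P1 → Z-5 (d²=158896800.00)
P2 → Z-11 (d²=287244757.00)
P3 → Z-11 (d²=57464648.00)
P4 → Z-5 (d²=1884252058.00)
P5 → Z-11 (d²=399783988.00)
P6 → Z-11 (d²=221153668.00)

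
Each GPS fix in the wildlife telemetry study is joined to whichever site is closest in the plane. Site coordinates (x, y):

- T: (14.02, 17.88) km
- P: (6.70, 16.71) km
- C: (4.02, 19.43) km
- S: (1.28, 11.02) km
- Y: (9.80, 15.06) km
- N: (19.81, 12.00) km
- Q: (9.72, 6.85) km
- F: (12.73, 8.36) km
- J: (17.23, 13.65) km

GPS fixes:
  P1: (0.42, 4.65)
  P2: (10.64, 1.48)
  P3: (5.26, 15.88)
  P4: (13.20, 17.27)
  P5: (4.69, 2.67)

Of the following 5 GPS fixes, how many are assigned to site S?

P1 → S
P2 → Q
P3 → P
P4 → T
P5 → Q
1 of the 5 goes to S.

1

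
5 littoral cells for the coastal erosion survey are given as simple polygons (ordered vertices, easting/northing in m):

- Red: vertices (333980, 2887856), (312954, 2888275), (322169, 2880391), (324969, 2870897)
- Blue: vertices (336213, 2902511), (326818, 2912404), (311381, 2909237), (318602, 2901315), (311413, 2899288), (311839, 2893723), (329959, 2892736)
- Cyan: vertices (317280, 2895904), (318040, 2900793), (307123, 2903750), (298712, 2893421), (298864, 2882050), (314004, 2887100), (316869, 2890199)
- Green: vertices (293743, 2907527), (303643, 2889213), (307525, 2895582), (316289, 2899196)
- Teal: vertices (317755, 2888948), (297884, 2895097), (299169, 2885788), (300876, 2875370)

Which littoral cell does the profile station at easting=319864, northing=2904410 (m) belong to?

Blue

Cast a ray rightward from (319864, 2904410). For each polygon, the edges (by vertex number in listed order) whose endpoints lie on opposite sides of northing = 2904410, where each meets that height, and whether that is right or left of the point:
Red: no edge straddles that height → 0 crossings.
Blue: 1–2 at easting≈334409.6 (right), 3–4 at easting≈315780.9 (left) → 1 crossing.
Cyan: no edge straddles that height → 0 crossings.
Green: 1–2 at easting≈295428.0 (left), 4–1 at easting≈302178.5 (left) → 0 crossings.
Teal: no edge straddles that height → 0 crossings.
Only Blue has an odd count, so the point is inside Blue.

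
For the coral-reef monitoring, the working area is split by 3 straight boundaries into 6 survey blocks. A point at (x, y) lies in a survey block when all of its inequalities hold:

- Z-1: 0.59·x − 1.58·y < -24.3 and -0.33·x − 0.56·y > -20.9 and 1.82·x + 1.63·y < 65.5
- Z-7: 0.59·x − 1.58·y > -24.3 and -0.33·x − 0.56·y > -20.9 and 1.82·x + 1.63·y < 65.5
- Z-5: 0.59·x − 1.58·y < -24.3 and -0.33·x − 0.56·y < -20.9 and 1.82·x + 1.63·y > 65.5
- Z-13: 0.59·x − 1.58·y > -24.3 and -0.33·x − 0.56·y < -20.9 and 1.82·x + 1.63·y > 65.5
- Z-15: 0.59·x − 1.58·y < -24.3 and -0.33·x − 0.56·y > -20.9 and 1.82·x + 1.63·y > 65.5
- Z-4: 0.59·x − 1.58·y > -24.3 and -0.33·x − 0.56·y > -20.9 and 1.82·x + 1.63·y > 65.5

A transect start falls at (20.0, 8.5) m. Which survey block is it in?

0.59·20.0 − 1.58·8.5 = -1.630, which is > -24.3
-0.33·20.0 − 0.56·8.5 = -11.360, which is > -20.9
1.82·20.0 + 1.63·8.5 = 50.255, which is < 65.5
This sign pattern matches Z-7.

Z-7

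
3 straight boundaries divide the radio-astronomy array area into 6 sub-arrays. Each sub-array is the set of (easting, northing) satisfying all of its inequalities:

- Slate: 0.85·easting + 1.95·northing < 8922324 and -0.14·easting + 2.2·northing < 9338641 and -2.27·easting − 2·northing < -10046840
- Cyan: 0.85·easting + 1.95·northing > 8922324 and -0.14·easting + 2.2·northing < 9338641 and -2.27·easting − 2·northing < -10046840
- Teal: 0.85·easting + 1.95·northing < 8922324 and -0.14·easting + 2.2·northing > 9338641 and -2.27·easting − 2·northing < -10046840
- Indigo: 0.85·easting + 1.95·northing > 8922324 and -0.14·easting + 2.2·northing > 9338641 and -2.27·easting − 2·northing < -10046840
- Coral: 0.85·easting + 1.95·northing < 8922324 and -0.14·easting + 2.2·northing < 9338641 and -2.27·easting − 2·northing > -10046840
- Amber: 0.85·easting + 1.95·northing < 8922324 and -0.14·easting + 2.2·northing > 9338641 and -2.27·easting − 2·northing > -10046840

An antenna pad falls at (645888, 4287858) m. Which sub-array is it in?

Amber

0.85·645888 + 1.95·4287858 = 8910327.900, which is < 8922324
-0.14·645888 + 2.2·4287858 = 9342863.280, which is > 9338641
-2.27·645888 − 2·4287858 = -10041881.760, which is > -10046840
This sign pattern matches Amber.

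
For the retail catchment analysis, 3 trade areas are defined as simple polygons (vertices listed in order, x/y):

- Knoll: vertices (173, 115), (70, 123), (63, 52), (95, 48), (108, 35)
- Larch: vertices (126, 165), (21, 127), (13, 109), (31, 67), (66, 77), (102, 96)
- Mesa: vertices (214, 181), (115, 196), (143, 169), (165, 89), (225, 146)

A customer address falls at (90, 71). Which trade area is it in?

Cast a ray rightward from (90, 71). For each polygon, the edges (by vertex number in listed order) whose endpoints lie on opposite sides of y = 71, where each meets that height, and whether that is right or left of the point:
Knoll: 2–3 at x≈64.9 (left), 5–1 at x≈137.2 (right) → 1 crossing.
Larch: 3–4 at x≈29.3 (left), 4–5 at x≈45.0 (left) → 0 crossings.
Mesa: no edge straddles that height → 0 crossings.
Only Knoll has an odd count, so the point is inside Knoll.

Knoll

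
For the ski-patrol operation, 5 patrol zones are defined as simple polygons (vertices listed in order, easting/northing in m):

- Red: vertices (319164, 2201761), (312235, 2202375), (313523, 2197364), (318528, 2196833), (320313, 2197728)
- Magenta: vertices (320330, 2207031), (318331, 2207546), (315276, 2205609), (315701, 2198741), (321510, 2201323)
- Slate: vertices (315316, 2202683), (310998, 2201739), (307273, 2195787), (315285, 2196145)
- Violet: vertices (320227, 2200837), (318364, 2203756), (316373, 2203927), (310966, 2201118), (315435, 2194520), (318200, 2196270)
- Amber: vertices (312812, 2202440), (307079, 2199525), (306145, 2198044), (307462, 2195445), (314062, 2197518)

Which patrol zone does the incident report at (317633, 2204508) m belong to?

Cast a ray rightward from (317633, 2204508). For each polygon, the edges (by vertex number in listed order) whose endpoints lie on opposite sides of northing = 2204508, where each meets that height, and whether that is right or left of the point:
Red: no edge straddles that height → 0 crossings.
Magenta: 3–4 at easting≈315344.1 (left), 5–1 at easting≈320851.6 (right) → 1 crossing.
Slate: no edge straddles that height → 0 crossings.
Violet: no edge straddles that height → 0 crossings.
Amber: no edge straddles that height → 0 crossings.
Only Magenta has an odd count, so the point is inside Magenta.

Magenta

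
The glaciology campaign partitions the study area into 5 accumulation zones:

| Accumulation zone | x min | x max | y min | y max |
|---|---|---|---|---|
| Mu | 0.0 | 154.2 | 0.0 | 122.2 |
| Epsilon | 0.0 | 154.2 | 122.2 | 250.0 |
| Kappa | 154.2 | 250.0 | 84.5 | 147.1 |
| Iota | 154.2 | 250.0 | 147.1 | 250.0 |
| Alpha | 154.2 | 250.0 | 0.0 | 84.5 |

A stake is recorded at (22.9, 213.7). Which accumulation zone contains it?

The point has x = 22.9 and y = 213.7.
Only Epsilon satisfies 0.0 ≤ x ≤ 154.2 and 122.2 ≤ y ≤ 250.0.

Epsilon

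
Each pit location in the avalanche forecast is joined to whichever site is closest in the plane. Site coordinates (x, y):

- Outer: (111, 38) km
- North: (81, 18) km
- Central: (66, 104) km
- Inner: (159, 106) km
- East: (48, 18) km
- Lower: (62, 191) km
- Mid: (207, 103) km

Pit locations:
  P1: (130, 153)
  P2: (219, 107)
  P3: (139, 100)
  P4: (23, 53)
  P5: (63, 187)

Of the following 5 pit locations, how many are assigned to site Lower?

1

P1 → Inner
P2 → Mid
P3 → Inner
P4 → East
P5 → Lower
1 of the 5 goes to Lower.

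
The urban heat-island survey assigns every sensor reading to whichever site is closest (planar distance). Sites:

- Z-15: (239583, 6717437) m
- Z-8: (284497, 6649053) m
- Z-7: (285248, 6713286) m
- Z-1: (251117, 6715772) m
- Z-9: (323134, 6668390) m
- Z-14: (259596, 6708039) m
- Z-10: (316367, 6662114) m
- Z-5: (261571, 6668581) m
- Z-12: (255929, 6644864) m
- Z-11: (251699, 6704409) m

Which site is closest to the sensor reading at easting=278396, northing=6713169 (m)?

Z-7

Squared distances to each site:
Z-15: 1524664793.000; Z-8: 4148083657.000; Z-7: 46963593.000; Z-1: 750919450.000; Z-9: 4006647485.000; Z-14: 379756900.000; Z-10: 4048409866.000; Z-5: 2271170369.000; Z-12: 5170339114.000; Z-11: 789467409.000.
Minimum at Z-7.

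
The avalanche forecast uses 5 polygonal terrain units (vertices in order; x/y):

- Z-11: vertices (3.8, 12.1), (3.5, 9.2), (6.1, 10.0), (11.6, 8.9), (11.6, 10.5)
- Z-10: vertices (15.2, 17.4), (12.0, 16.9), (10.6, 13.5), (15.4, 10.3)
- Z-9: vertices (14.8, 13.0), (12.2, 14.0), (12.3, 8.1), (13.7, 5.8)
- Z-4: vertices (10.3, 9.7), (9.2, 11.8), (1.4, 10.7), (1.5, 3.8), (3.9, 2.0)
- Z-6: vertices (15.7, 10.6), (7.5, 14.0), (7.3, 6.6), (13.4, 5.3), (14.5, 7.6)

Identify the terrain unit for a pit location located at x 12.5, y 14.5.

Cast a ray rightward from (12.5, 14.5). For each polygon, the edges (by vertex number in listed order) whose endpoints lie on opposite sides of y = 14.5, where each meets that height, and whether that is right or left of the point:
Z-11: no edge straddles that height → 0 crossings.
Z-10: 2–3 at x≈11.01 (left), 4–1 at x≈15.28 (right) → 1 crossing.
Z-9: no edge straddles that height → 0 crossings.
Z-4: no edge straddles that height → 0 crossings.
Z-6: no edge straddles that height → 0 crossings.
Only Z-10 has an odd count, so the point is inside Z-10.

Z-10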